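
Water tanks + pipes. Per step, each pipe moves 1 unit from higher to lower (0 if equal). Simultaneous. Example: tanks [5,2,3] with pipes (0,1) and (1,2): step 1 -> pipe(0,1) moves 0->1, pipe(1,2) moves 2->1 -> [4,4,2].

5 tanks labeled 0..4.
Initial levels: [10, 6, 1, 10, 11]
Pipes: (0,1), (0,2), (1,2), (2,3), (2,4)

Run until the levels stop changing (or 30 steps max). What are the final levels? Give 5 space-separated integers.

Answer: 6 6 10 8 8

Derivation:
Step 1: flows [0->1,0->2,1->2,3->2,4->2] -> levels [8 6 5 9 10]
Step 2: flows [0->1,0->2,1->2,3->2,4->2] -> levels [6 6 9 8 9]
Step 3: flows [0=1,2->0,2->1,2->3,2=4] -> levels [7 7 6 9 9]
Step 4: flows [0=1,0->2,1->2,3->2,4->2] -> levels [6 6 10 8 8]
Step 5: flows [0=1,2->0,2->1,2->3,2->4] -> levels [7 7 6 9 9]
  -> period-2 cycle: step 5 state = step 3 state; never stabilizes
  -> state at step 30: (30-3) mod 2 = 1, same as step 4 -> [6 6 10 8 8]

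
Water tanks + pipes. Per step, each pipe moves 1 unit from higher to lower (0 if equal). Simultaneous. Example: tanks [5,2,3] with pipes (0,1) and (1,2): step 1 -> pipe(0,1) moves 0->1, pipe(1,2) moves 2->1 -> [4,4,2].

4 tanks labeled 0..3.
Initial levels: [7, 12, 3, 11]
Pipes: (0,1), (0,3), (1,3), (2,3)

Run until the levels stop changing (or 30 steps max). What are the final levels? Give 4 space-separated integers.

Answer: 9 9 9 6

Derivation:
Step 1: flows [1->0,3->0,1->3,3->2] -> levels [9 10 4 10]
Step 2: flows [1->0,3->0,1=3,3->2] -> levels [11 9 5 8]
Step 3: flows [0->1,0->3,1->3,3->2] -> levels [9 9 6 9]
Step 4: flows [0=1,0=3,1=3,3->2] -> levels [9 9 7 8]
Step 5: flows [0=1,0->3,1->3,3->2] -> levels [8 8 8 9]
Step 6: flows [0=1,3->0,3->1,3->2] -> levels [9 9 9 6]
Step 7: flows [0=1,0->3,1->3,2->3] -> levels [8 8 8 9]
  -> period-2 cycle: step 7 state = step 5 state; never stabilizes
  -> state at step 30: (30-5) mod 2 = 1, same as step 6 -> [9 9 9 6]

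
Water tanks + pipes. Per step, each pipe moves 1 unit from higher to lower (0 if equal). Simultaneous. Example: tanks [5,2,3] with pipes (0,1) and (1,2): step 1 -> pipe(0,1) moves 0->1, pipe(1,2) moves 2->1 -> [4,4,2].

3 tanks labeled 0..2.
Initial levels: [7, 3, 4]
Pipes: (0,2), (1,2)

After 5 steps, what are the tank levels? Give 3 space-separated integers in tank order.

Answer: 5 5 4

Derivation:
Step 1: flows [0->2,2->1] -> levels [6 4 4]
Step 2: flows [0->2,1=2] -> levels [5 4 5]
Step 3: flows [0=2,2->1] -> levels [5 5 4]
Step 4: flows [0->2,1->2] -> levels [4 4 6]
Step 5: flows [2->0,2->1] -> levels [5 5 4]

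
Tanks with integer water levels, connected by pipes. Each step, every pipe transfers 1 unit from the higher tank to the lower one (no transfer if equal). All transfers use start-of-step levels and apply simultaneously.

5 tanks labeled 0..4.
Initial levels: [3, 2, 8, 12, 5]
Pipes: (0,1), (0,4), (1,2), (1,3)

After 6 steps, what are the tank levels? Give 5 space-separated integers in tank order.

Step 1: flows [0->1,4->0,2->1,3->1] -> levels [3 5 7 11 4]
Step 2: flows [1->0,4->0,2->1,3->1] -> levels [5 6 6 10 3]
Step 3: flows [1->0,0->4,1=2,3->1] -> levels [5 6 6 9 4]
Step 4: flows [1->0,0->4,1=2,3->1] -> levels [5 6 6 8 5]
Step 5: flows [1->0,0=4,1=2,3->1] -> levels [6 6 6 7 5]
Step 6: flows [0=1,0->4,1=2,3->1] -> levels [5 7 6 6 6]

Answer: 5 7 6 6 6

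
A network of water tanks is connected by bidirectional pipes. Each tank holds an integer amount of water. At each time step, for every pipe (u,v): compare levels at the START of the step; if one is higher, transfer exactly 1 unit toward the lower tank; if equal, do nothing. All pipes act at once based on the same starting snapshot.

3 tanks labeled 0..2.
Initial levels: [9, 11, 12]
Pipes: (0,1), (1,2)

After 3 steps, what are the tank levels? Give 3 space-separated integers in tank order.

Step 1: flows [1->0,2->1] -> levels [10 11 11]
Step 2: flows [1->0,1=2] -> levels [11 10 11]
Step 3: flows [0->1,2->1] -> levels [10 12 10]

Answer: 10 12 10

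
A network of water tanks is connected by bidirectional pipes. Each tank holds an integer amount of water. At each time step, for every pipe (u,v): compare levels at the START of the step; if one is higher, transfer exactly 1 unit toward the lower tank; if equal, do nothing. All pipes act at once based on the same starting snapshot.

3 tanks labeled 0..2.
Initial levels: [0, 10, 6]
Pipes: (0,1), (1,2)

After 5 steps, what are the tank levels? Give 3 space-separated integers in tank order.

Answer: 5 5 6

Derivation:
Step 1: flows [1->0,1->2] -> levels [1 8 7]
Step 2: flows [1->0,1->2] -> levels [2 6 8]
Step 3: flows [1->0,2->1] -> levels [3 6 7]
Step 4: flows [1->0,2->1] -> levels [4 6 6]
Step 5: flows [1->0,1=2] -> levels [5 5 6]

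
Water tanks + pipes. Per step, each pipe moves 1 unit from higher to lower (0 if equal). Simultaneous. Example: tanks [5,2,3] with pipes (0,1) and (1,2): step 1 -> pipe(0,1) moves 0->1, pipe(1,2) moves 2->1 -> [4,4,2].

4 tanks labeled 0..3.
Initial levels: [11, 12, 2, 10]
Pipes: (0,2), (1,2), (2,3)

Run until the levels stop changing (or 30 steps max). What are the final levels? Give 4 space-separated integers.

Step 1: flows [0->2,1->2,3->2] -> levels [10 11 5 9]
Step 2: flows [0->2,1->2,3->2] -> levels [9 10 8 8]
Step 3: flows [0->2,1->2,2=3] -> levels [8 9 10 8]
Step 4: flows [2->0,2->1,2->3] -> levels [9 10 7 9]
Step 5: flows [0->2,1->2,3->2] -> levels [8 9 10 8]
  -> period-2 cycle: step 5 state = step 3 state; never stabilizes
  -> state at step 30: (30-3) mod 2 = 1, same as step 4 -> [9 10 7 9]

Answer: 9 10 7 9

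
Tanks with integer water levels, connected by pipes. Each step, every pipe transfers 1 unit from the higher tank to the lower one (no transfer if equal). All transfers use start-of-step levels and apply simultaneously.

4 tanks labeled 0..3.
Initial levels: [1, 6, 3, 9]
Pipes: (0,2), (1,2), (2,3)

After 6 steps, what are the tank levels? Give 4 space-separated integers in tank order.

Step 1: flows [2->0,1->2,3->2] -> levels [2 5 4 8]
Step 2: flows [2->0,1->2,3->2] -> levels [3 4 5 7]
Step 3: flows [2->0,2->1,3->2] -> levels [4 5 4 6]
Step 4: flows [0=2,1->2,3->2] -> levels [4 4 6 5]
Step 5: flows [2->0,2->1,2->3] -> levels [5 5 3 6]
Step 6: flows [0->2,1->2,3->2] -> levels [4 4 6 5]

Answer: 4 4 6 5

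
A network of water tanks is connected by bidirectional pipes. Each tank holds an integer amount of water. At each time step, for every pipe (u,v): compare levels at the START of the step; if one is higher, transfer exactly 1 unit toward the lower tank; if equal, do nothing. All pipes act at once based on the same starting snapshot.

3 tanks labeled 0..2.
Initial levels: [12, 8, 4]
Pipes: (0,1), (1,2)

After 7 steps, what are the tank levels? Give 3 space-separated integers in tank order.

Answer: 8 8 8

Derivation:
Step 1: flows [0->1,1->2] -> levels [11 8 5]
Step 2: flows [0->1,1->2] -> levels [10 8 6]
Step 3: flows [0->1,1->2] -> levels [9 8 7]
Step 4: flows [0->1,1->2] -> levels [8 8 8]
Step 5: flows [0=1,1=2] -> levels [8 8 8]
  -> stable; steps 6..7 unchanged -> [8 8 8]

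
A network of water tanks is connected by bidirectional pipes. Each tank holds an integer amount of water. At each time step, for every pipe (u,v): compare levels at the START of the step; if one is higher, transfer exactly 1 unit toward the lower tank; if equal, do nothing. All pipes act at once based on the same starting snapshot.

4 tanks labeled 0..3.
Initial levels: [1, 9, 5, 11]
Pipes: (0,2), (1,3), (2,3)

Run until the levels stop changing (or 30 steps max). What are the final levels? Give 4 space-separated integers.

Answer: 7 6 5 8

Derivation:
Step 1: flows [2->0,3->1,3->2] -> levels [2 10 5 9]
Step 2: flows [2->0,1->3,3->2] -> levels [3 9 5 9]
Step 3: flows [2->0,1=3,3->2] -> levels [4 9 5 8]
Step 4: flows [2->0,1->3,3->2] -> levels [5 8 5 8]
Step 5: flows [0=2,1=3,3->2] -> levels [5 8 6 7]
Step 6: flows [2->0,1->3,3->2] -> levels [6 7 6 7]
Step 7: flows [0=2,1=3,3->2] -> levels [6 7 7 6]
Step 8: flows [2->0,1->3,2->3] -> levels [7 6 5 8]
Step 9: flows [0->2,3->1,3->2] -> levels [6 7 7 6]
  -> period-2 cycle: step 9 state = step 7 state; never stabilizes
  -> state at step 30: (30-7) mod 2 = 1, same as step 8 -> [7 6 5 8]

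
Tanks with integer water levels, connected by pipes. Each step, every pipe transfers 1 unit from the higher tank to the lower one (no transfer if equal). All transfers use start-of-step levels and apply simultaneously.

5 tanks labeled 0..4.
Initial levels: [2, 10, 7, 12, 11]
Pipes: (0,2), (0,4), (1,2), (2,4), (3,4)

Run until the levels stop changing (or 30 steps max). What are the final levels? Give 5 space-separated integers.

Step 1: flows [2->0,4->0,1->2,4->2,3->4] -> levels [4 9 8 11 10]
Step 2: flows [2->0,4->0,1->2,4->2,3->4] -> levels [6 8 9 10 9]
Step 3: flows [2->0,4->0,2->1,2=4,3->4] -> levels [8 9 7 9 9]
Step 4: flows [0->2,4->0,1->2,4->2,3=4] -> levels [8 8 10 9 7]
Step 5: flows [2->0,0->4,2->1,2->4,3->4] -> levels [8 9 7 8 10]
Step 6: flows [0->2,4->0,1->2,4->2,4->3] -> levels [8 8 10 9 7]
  -> period-2 cycle: step 6 state = step 4 state; never stabilizes
  -> state at step 30: (30-4) mod 2 = 0, same as step 4 -> [8 8 10 9 7]

Answer: 8 8 10 9 7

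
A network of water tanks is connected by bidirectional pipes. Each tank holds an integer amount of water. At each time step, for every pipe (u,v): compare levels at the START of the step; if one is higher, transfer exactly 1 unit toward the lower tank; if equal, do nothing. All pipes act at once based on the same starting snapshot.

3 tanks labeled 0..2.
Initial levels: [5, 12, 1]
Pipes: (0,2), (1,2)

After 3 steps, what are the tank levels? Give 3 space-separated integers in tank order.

Step 1: flows [0->2,1->2] -> levels [4 11 3]
Step 2: flows [0->2,1->2] -> levels [3 10 5]
Step 3: flows [2->0,1->2] -> levels [4 9 5]

Answer: 4 9 5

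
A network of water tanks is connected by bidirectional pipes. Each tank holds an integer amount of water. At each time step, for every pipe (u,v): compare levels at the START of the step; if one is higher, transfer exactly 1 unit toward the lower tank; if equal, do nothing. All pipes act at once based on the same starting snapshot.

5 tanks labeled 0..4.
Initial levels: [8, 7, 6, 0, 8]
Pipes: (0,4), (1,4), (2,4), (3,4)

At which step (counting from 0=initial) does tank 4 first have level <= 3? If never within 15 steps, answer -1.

Step 1: flows [0=4,4->1,4->2,4->3] -> levels [8 8 7 1 5]
Step 2: flows [0->4,1->4,2->4,4->3] -> levels [7 7 6 2 7]
Step 3: flows [0=4,1=4,4->2,4->3] -> levels [7 7 7 3 5]
Step 4: flows [0->4,1->4,2->4,4->3] -> levels [6 6 6 4 7]
Step 5: flows [4->0,4->1,4->2,4->3] -> levels [7 7 7 5 3]
Tank 4 first reaches <=3 at step 5

Answer: 5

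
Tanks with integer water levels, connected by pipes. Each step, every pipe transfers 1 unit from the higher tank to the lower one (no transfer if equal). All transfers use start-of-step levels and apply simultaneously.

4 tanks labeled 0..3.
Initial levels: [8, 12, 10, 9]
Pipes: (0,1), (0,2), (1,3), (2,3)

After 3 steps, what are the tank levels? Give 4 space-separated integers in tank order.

Step 1: flows [1->0,2->0,1->3,2->3] -> levels [10 10 8 11]
Step 2: flows [0=1,0->2,3->1,3->2] -> levels [9 11 10 9]
Step 3: flows [1->0,2->0,1->3,2->3] -> levels [11 9 8 11]

Answer: 11 9 8 11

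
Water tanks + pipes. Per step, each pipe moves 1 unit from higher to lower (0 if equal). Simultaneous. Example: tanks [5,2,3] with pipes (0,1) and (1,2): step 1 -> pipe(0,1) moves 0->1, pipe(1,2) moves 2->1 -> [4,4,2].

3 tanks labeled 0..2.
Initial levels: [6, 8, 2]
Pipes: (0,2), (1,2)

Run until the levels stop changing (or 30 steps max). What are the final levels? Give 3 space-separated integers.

Step 1: flows [0->2,1->2] -> levels [5 7 4]
Step 2: flows [0->2,1->2] -> levels [4 6 6]
Step 3: flows [2->0,1=2] -> levels [5 6 5]
Step 4: flows [0=2,1->2] -> levels [5 5 6]
Step 5: flows [2->0,2->1] -> levels [6 6 4]
Step 6: flows [0->2,1->2] -> levels [5 5 6]
  -> period-2 cycle: step 6 state = step 4 state; never stabilizes
  -> state at step 30: (30-4) mod 2 = 0, same as step 4 -> [5 5 6]

Answer: 5 5 6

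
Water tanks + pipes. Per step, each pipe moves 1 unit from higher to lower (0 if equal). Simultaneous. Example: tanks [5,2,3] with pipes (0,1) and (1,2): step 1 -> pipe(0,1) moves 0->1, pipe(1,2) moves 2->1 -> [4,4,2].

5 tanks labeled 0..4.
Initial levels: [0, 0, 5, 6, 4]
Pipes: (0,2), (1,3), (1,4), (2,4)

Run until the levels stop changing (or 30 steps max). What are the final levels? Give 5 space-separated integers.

Answer: 2 5 3 3 2

Derivation:
Step 1: flows [2->0,3->1,4->1,2->4] -> levels [1 2 3 5 4]
Step 2: flows [2->0,3->1,4->1,4->2] -> levels [2 4 3 4 2]
Step 3: flows [2->0,1=3,1->4,2->4] -> levels [3 3 1 4 4]
Step 4: flows [0->2,3->1,4->1,4->2] -> levels [2 5 3 3 2]
Step 5: flows [2->0,1->3,1->4,2->4] -> levels [3 3 1 4 4]
  -> period-2 cycle: step 5 state = step 3 state; never stabilizes
  -> state at step 30: (30-3) mod 2 = 1, same as step 4 -> [2 5 3 3 2]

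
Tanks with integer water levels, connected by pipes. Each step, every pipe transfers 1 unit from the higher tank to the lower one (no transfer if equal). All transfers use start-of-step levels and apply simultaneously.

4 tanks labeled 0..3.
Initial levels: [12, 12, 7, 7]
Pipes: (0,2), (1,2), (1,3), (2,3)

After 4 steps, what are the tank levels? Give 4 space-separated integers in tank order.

Step 1: flows [0->2,1->2,1->3,2=3] -> levels [11 10 9 8]
Step 2: flows [0->2,1->2,1->3,2->3] -> levels [10 8 10 10]
Step 3: flows [0=2,2->1,3->1,2=3] -> levels [10 10 9 9]
Step 4: flows [0->2,1->2,1->3,2=3] -> levels [9 8 11 10]

Answer: 9 8 11 10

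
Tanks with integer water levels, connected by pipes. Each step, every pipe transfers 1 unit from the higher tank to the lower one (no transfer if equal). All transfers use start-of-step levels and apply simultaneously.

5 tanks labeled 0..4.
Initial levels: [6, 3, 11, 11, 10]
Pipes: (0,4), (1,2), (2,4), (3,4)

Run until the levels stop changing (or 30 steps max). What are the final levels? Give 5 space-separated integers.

Answer: 9 7 9 9 7

Derivation:
Step 1: flows [4->0,2->1,2->4,3->4] -> levels [7 4 9 10 11]
Step 2: flows [4->0,2->1,4->2,4->3] -> levels [8 5 9 11 8]
Step 3: flows [0=4,2->1,2->4,3->4] -> levels [8 6 7 10 10]
Step 4: flows [4->0,2->1,4->2,3=4] -> levels [9 7 7 10 8]
Step 5: flows [0->4,1=2,4->2,3->4] -> levels [8 7 8 9 9]
Step 6: flows [4->0,2->1,4->2,3=4] -> levels [9 8 8 9 7]
Step 7: flows [0->4,1=2,2->4,3->4] -> levels [8 8 7 8 10]
Step 8: flows [4->0,1->2,4->2,4->3] -> levels [9 7 9 9 7]
Step 9: flows [0->4,2->1,2->4,3->4] -> levels [8 8 7 8 10]
  -> period-2 cycle: step 9 state = step 7 state; never stabilizes
  -> state at step 30: (30-7) mod 2 = 1, same as step 8 -> [9 7 9 9 7]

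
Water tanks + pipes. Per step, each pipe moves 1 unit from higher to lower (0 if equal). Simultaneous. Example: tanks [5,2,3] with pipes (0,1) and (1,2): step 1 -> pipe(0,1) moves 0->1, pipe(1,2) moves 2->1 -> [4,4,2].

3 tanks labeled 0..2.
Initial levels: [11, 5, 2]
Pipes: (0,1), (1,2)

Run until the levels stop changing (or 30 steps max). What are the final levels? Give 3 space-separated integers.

Step 1: flows [0->1,1->2] -> levels [10 5 3]
Step 2: flows [0->1,1->2] -> levels [9 5 4]
Step 3: flows [0->1,1->2] -> levels [8 5 5]
Step 4: flows [0->1,1=2] -> levels [7 6 5]
Step 5: flows [0->1,1->2] -> levels [6 6 6]
Step 6: flows [0=1,1=2] -> levels [6 6 6]
  -> stable (no change)

Answer: 6 6 6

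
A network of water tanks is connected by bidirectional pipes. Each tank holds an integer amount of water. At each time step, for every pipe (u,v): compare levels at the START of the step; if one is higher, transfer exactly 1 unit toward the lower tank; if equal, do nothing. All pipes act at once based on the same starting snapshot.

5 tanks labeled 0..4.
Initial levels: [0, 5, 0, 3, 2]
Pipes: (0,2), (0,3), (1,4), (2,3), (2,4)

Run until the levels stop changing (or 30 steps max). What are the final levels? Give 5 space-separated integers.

Answer: 2 2 0 2 4

Derivation:
Step 1: flows [0=2,3->0,1->4,3->2,4->2] -> levels [1 4 2 1 2]
Step 2: flows [2->0,0=3,1->4,2->3,2=4] -> levels [2 3 0 2 3]
Step 3: flows [0->2,0=3,1=4,3->2,4->2] -> levels [1 3 3 1 2]
Step 4: flows [2->0,0=3,1->4,2->3,2->4] -> levels [2 2 0 2 4]
Step 5: flows [0->2,0=3,4->1,3->2,4->2] -> levels [1 3 3 1 2]
  -> period-2 cycle: step 5 state = step 3 state; never stabilizes
  -> state at step 30: (30-3) mod 2 = 1, same as step 4 -> [2 2 0 2 4]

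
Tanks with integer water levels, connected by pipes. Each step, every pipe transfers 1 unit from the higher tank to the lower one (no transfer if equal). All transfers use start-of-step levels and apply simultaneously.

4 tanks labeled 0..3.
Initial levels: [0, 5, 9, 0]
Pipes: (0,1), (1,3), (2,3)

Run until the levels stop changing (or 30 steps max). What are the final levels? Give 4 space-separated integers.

Answer: 3 4 4 3

Derivation:
Step 1: flows [1->0,1->3,2->3] -> levels [1 3 8 2]
Step 2: flows [1->0,1->3,2->3] -> levels [2 1 7 4]
Step 3: flows [0->1,3->1,2->3] -> levels [1 3 6 4]
Step 4: flows [1->0,3->1,2->3] -> levels [2 3 5 4]
Step 5: flows [1->0,3->1,2->3] -> levels [3 3 4 4]
Step 6: flows [0=1,3->1,2=3] -> levels [3 4 4 3]
Step 7: flows [1->0,1->3,2->3] -> levels [4 2 3 5]
Step 8: flows [0->1,3->1,3->2] -> levels [3 4 4 3]
  -> period-2 cycle: step 8 state = step 6 state; never stabilizes
  -> state at step 30: (30-6) mod 2 = 0, same as step 6 -> [3 4 4 3]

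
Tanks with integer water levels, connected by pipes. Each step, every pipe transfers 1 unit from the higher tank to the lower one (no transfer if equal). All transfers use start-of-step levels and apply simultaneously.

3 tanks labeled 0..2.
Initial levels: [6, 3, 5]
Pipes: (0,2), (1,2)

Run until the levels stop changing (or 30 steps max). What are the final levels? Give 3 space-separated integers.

Answer: 5 5 4

Derivation:
Step 1: flows [0->2,2->1] -> levels [5 4 5]
Step 2: flows [0=2,2->1] -> levels [5 5 4]
Step 3: flows [0->2,1->2] -> levels [4 4 6]
Step 4: flows [2->0,2->1] -> levels [5 5 4]
  -> period-2 cycle: step 4 state = step 2 state; never stabilizes
  -> state at step 30: (30-2) mod 2 = 0, same as step 2 -> [5 5 4]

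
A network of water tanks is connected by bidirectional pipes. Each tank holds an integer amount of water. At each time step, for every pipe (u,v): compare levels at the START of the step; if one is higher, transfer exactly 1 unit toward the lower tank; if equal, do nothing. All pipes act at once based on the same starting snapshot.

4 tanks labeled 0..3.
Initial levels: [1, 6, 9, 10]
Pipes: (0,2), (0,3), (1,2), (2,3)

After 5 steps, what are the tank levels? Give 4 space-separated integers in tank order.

Step 1: flows [2->0,3->0,2->1,3->2] -> levels [3 7 8 8]
Step 2: flows [2->0,3->0,2->1,2=3] -> levels [5 8 6 7]
Step 3: flows [2->0,3->0,1->2,3->2] -> levels [7 7 7 5]
Step 4: flows [0=2,0->3,1=2,2->3] -> levels [6 7 6 7]
Step 5: flows [0=2,3->0,1->2,3->2] -> levels [7 6 8 5]

Answer: 7 6 8 5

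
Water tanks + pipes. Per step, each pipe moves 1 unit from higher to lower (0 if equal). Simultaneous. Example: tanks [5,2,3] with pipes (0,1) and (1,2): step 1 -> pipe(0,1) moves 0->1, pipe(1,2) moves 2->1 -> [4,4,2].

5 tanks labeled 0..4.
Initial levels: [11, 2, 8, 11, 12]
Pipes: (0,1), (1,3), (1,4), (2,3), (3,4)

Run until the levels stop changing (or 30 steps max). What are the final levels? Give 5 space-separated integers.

Step 1: flows [0->1,3->1,4->1,3->2,4->3] -> levels [10 5 9 10 10]
Step 2: flows [0->1,3->1,4->1,3->2,3=4] -> levels [9 8 10 8 9]
Step 3: flows [0->1,1=3,4->1,2->3,4->3] -> levels [8 10 9 10 7]
Step 4: flows [1->0,1=3,1->4,3->2,3->4] -> levels [9 8 10 8 9]
  -> period-2 cycle: step 4 state = step 2 state; never stabilizes
  -> state at step 30: (30-2) mod 2 = 0, same as step 2 -> [9 8 10 8 9]

Answer: 9 8 10 8 9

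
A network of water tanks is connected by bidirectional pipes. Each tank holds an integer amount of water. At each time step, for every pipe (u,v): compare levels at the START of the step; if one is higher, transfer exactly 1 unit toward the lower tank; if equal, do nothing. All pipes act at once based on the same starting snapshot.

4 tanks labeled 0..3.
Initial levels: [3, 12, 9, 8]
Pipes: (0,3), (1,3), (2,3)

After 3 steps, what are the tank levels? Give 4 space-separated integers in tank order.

Step 1: flows [3->0,1->3,2->3] -> levels [4 11 8 9]
Step 2: flows [3->0,1->3,3->2] -> levels [5 10 9 8]
Step 3: flows [3->0,1->3,2->3] -> levels [6 9 8 9]

Answer: 6 9 8 9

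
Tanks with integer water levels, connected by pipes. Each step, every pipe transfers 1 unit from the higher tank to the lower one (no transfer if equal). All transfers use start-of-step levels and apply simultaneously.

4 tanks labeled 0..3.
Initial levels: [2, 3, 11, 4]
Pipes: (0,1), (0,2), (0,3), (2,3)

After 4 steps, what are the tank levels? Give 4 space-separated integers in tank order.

Answer: 5 5 6 4

Derivation:
Step 1: flows [1->0,2->0,3->0,2->3] -> levels [5 2 9 4]
Step 2: flows [0->1,2->0,0->3,2->3] -> levels [4 3 7 6]
Step 3: flows [0->1,2->0,3->0,2->3] -> levels [5 4 5 6]
Step 4: flows [0->1,0=2,3->0,3->2] -> levels [5 5 6 4]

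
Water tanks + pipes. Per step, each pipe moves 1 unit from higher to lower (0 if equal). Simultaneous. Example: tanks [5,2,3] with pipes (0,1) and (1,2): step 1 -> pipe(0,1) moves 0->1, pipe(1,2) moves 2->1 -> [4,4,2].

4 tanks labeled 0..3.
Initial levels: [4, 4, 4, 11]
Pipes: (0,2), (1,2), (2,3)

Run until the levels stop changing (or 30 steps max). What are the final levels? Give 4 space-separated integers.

Step 1: flows [0=2,1=2,3->2] -> levels [4 4 5 10]
Step 2: flows [2->0,2->1,3->2] -> levels [5 5 4 9]
Step 3: flows [0->2,1->2,3->2] -> levels [4 4 7 8]
Step 4: flows [2->0,2->1,3->2] -> levels [5 5 6 7]
Step 5: flows [2->0,2->1,3->2] -> levels [6 6 5 6]
Step 6: flows [0->2,1->2,3->2] -> levels [5 5 8 5]
Step 7: flows [2->0,2->1,2->3] -> levels [6 6 5 6]
  -> period-2 cycle: step 7 state = step 5 state; never stabilizes
  -> state at step 30: (30-5) mod 2 = 1, same as step 6 -> [5 5 8 5]

Answer: 5 5 8 5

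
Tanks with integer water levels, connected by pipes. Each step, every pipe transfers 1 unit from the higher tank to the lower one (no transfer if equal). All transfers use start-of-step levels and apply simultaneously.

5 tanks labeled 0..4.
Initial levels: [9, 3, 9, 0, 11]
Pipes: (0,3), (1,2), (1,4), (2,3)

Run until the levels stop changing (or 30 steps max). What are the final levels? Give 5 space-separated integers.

Step 1: flows [0->3,2->1,4->1,2->3] -> levels [8 5 7 2 10]
Step 2: flows [0->3,2->1,4->1,2->3] -> levels [7 7 5 4 9]
Step 3: flows [0->3,1->2,4->1,2->3] -> levels [6 7 5 6 8]
Step 4: flows [0=3,1->2,4->1,3->2] -> levels [6 7 7 5 7]
Step 5: flows [0->3,1=2,1=4,2->3] -> levels [5 7 6 7 7]
Step 6: flows [3->0,1->2,1=4,3->2] -> levels [6 6 8 5 7]
Step 7: flows [0->3,2->1,4->1,2->3] -> levels [5 8 6 7 6]
Step 8: flows [3->0,1->2,1->4,3->2] -> levels [6 6 8 5 7]
  -> period-2 cycle: step 8 state = step 6 state; never stabilizes
  -> state at step 30: (30-6) mod 2 = 0, same as step 6 -> [6 6 8 5 7]

Answer: 6 6 8 5 7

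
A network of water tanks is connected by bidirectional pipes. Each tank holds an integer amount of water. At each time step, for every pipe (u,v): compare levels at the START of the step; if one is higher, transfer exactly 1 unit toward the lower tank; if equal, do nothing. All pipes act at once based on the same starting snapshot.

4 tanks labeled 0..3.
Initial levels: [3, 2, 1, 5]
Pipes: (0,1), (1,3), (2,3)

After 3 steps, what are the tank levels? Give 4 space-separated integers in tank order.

Step 1: flows [0->1,3->1,3->2] -> levels [2 4 2 3]
Step 2: flows [1->0,1->3,3->2] -> levels [3 2 3 3]
Step 3: flows [0->1,3->1,2=3] -> levels [2 4 3 2]

Answer: 2 4 3 2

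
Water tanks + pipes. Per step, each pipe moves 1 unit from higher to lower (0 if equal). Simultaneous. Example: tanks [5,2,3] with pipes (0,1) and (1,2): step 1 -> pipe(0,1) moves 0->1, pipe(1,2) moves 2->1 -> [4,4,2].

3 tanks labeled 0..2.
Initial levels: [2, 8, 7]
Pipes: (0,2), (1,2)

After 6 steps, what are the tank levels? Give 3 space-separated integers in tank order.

Step 1: flows [2->0,1->2] -> levels [3 7 7]
Step 2: flows [2->0,1=2] -> levels [4 7 6]
Step 3: flows [2->0,1->2] -> levels [5 6 6]
Step 4: flows [2->0,1=2] -> levels [6 6 5]
Step 5: flows [0->2,1->2] -> levels [5 5 7]
Step 6: flows [2->0,2->1] -> levels [6 6 5]

Answer: 6 6 5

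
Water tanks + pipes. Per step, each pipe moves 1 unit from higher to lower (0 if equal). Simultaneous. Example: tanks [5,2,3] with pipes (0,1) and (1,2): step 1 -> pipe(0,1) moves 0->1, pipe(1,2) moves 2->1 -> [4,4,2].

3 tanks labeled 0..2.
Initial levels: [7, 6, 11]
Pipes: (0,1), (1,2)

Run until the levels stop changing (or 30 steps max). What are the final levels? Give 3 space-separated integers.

Step 1: flows [0->1,2->1] -> levels [6 8 10]
Step 2: flows [1->0,2->1] -> levels [7 8 9]
Step 3: flows [1->0,2->1] -> levels [8 8 8]
Step 4: flows [0=1,1=2] -> levels [8 8 8]
  -> stable (no change)

Answer: 8 8 8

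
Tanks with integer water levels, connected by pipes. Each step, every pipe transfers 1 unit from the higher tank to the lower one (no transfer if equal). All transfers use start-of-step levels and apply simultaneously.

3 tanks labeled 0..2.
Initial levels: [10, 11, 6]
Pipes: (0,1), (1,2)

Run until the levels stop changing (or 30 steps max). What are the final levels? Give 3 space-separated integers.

Step 1: flows [1->0,1->2] -> levels [11 9 7]
Step 2: flows [0->1,1->2] -> levels [10 9 8]
Step 3: flows [0->1,1->2] -> levels [9 9 9]
Step 4: flows [0=1,1=2] -> levels [9 9 9]
  -> stable (no change)

Answer: 9 9 9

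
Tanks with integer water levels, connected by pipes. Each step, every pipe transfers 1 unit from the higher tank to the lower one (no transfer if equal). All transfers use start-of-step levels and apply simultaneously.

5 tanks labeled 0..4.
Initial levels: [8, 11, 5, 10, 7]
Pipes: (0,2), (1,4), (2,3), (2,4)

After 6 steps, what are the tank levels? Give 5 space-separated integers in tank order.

Answer: 8 8 7 8 10

Derivation:
Step 1: flows [0->2,1->4,3->2,4->2] -> levels [7 10 8 9 7]
Step 2: flows [2->0,1->4,3->2,2->4] -> levels [8 9 7 8 9]
Step 3: flows [0->2,1=4,3->2,4->2] -> levels [7 9 10 7 8]
Step 4: flows [2->0,1->4,2->3,2->4] -> levels [8 8 7 8 10]
Step 5: flows [0->2,4->1,3->2,4->2] -> levels [7 9 10 7 8]
  -> period-2 cycle: step 5 state = step 3 state
  -> state at step 6: (6-3) mod 2 = 1, same as step 4 -> [8 8 7 8 10]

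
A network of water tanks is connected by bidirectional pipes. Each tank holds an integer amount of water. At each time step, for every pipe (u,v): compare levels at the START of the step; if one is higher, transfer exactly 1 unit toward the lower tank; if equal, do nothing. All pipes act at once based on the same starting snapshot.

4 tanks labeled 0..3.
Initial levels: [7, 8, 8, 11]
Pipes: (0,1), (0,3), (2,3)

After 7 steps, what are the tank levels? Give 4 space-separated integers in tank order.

Answer: 9 8 9 8

Derivation:
Step 1: flows [1->0,3->0,3->2] -> levels [9 7 9 9]
Step 2: flows [0->1,0=3,2=3] -> levels [8 8 9 9]
Step 3: flows [0=1,3->0,2=3] -> levels [9 8 9 8]
Step 4: flows [0->1,0->3,2->3] -> levels [7 9 8 10]
Step 5: flows [1->0,3->0,3->2] -> levels [9 8 9 8]
  -> period-2 cycle: step 5 state = step 3 state
  -> state at step 7: (7-3) mod 2 = 0, same as step 3 -> [9 8 9 8]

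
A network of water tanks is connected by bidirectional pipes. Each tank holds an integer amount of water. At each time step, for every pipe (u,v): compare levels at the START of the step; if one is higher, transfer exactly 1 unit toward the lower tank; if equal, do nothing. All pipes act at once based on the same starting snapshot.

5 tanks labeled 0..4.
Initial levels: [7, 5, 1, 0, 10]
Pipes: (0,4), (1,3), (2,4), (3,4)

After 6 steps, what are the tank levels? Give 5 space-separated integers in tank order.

Answer: 5 4 5 5 4

Derivation:
Step 1: flows [4->0,1->3,4->2,4->3] -> levels [8 4 2 2 7]
Step 2: flows [0->4,1->3,4->2,4->3] -> levels [7 3 3 4 6]
Step 3: flows [0->4,3->1,4->2,4->3] -> levels [6 4 4 4 5]
Step 4: flows [0->4,1=3,4->2,4->3] -> levels [5 4 5 5 4]
Step 5: flows [0->4,3->1,2->4,3->4] -> levels [4 5 4 3 7]
Step 6: flows [4->0,1->3,4->2,4->3] -> levels [5 4 5 5 4]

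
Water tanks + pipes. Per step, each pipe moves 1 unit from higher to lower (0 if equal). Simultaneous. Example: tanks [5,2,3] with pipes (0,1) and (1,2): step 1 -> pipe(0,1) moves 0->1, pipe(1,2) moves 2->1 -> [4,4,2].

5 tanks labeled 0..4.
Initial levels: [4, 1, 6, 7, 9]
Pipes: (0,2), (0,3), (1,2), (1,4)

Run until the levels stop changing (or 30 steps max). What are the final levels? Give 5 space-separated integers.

Step 1: flows [2->0,3->0,2->1,4->1] -> levels [6 3 4 6 8]
Step 2: flows [0->2,0=3,2->1,4->1] -> levels [5 5 4 6 7]
Step 3: flows [0->2,3->0,1->2,4->1] -> levels [5 5 6 5 6]
Step 4: flows [2->0,0=3,2->1,4->1] -> levels [6 7 4 5 5]
Step 5: flows [0->2,0->3,1->2,1->4] -> levels [4 5 6 6 6]
Step 6: flows [2->0,3->0,2->1,4->1] -> levels [6 7 4 5 5]
  -> period-2 cycle: step 6 state = step 4 state; never stabilizes
  -> state at step 30: (30-4) mod 2 = 0, same as step 4 -> [6 7 4 5 5]

Answer: 6 7 4 5 5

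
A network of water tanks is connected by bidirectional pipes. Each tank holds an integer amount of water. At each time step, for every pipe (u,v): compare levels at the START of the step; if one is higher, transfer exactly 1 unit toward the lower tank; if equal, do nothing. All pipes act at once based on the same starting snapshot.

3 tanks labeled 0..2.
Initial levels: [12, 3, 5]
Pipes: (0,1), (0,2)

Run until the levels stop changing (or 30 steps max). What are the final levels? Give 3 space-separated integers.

Step 1: flows [0->1,0->2] -> levels [10 4 6]
Step 2: flows [0->1,0->2] -> levels [8 5 7]
Step 3: flows [0->1,0->2] -> levels [6 6 8]
Step 4: flows [0=1,2->0] -> levels [7 6 7]
Step 5: flows [0->1,0=2] -> levels [6 7 7]
Step 6: flows [1->0,2->0] -> levels [8 6 6]
Step 7: flows [0->1,0->2] -> levels [6 7 7]
  -> period-2 cycle: step 7 state = step 5 state; never stabilizes
  -> state at step 30: (30-5) mod 2 = 1, same as step 6 -> [8 6 6]

Answer: 8 6 6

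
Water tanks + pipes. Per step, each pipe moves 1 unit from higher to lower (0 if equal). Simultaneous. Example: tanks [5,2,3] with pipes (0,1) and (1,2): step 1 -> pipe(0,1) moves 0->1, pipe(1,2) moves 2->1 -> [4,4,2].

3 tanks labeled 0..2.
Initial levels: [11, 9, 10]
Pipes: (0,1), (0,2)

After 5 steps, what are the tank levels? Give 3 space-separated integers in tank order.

Answer: 9 10 11

Derivation:
Step 1: flows [0->1,0->2] -> levels [9 10 11]
Step 2: flows [1->0,2->0] -> levels [11 9 10]
  -> period-2 cycle: step 2 state = step 0 state
  -> state at step 5: (5-0) mod 2 = 1, same as step 1 -> [9 10 11]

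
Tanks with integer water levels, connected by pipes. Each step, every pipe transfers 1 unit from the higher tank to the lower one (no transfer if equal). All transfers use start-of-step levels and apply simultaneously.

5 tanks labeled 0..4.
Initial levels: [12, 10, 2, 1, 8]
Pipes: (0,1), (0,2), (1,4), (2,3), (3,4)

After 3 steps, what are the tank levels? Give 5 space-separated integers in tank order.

Step 1: flows [0->1,0->2,1->4,2->3,4->3] -> levels [10 10 2 3 8]
Step 2: flows [0=1,0->2,1->4,3->2,4->3] -> levels [9 9 4 3 8]
Step 3: flows [0=1,0->2,1->4,2->3,4->3] -> levels [8 8 4 5 8]

Answer: 8 8 4 5 8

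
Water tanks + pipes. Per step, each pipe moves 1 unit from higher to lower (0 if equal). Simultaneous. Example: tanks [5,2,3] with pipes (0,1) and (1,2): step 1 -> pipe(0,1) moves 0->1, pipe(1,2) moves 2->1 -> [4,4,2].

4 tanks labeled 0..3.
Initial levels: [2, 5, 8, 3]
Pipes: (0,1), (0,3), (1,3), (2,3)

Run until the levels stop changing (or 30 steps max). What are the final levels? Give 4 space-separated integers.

Step 1: flows [1->0,3->0,1->3,2->3] -> levels [4 3 7 4]
Step 2: flows [0->1,0=3,3->1,2->3] -> levels [3 5 6 4]
Step 3: flows [1->0,3->0,1->3,2->3] -> levels [5 3 5 5]
Step 4: flows [0->1,0=3,3->1,2=3] -> levels [4 5 5 4]
Step 5: flows [1->0,0=3,1->3,2->3] -> levels [5 3 4 6]
Step 6: flows [0->1,3->0,3->1,3->2] -> levels [5 5 5 3]
Step 7: flows [0=1,0->3,1->3,2->3] -> levels [4 4 4 6]
Step 8: flows [0=1,3->0,3->1,3->2] -> levels [5 5 5 3]
  -> period-2 cycle: step 8 state = step 6 state; never stabilizes
  -> state at step 30: (30-6) mod 2 = 0, same as step 6 -> [5 5 5 3]

Answer: 5 5 5 3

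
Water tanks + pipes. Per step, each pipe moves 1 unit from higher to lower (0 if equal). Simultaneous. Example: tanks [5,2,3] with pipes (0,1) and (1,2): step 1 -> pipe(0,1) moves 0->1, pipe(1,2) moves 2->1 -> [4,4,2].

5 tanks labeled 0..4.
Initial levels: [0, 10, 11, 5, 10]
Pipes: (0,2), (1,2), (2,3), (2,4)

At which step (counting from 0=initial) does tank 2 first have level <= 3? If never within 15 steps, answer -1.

Step 1: flows [2->0,2->1,2->3,2->4] -> levels [1 11 7 6 11]
Step 2: flows [2->0,1->2,2->3,4->2] -> levels [2 10 7 7 10]
Step 3: flows [2->0,1->2,2=3,4->2] -> levels [3 9 8 7 9]
Step 4: flows [2->0,1->2,2->3,4->2] -> levels [4 8 8 8 8]
Step 5: flows [2->0,1=2,2=3,2=4] -> levels [5 8 7 8 8]
Step 6: flows [2->0,1->2,3->2,4->2] -> levels [6 7 9 7 7]
Step 7: flows [2->0,2->1,2->3,2->4] -> levels [7 8 5 8 8]
Step 8: flows [0->2,1->2,3->2,4->2] -> levels [6 7 9 7 7]
  -> period-2 cycle (repeats step 6); tank 2 never drops to <=3
Tank 2 never reaches <=3 within 15 steps

Answer: -1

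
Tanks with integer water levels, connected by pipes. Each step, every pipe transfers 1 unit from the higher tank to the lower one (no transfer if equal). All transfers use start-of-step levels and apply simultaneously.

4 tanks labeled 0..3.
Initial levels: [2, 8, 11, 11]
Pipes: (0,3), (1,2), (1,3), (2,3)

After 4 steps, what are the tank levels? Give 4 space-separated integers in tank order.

Answer: 6 9 9 8

Derivation:
Step 1: flows [3->0,2->1,3->1,2=3] -> levels [3 10 10 9]
Step 2: flows [3->0,1=2,1->3,2->3] -> levels [4 9 9 10]
Step 3: flows [3->0,1=2,3->1,3->2] -> levels [5 10 10 7]
Step 4: flows [3->0,1=2,1->3,2->3] -> levels [6 9 9 8]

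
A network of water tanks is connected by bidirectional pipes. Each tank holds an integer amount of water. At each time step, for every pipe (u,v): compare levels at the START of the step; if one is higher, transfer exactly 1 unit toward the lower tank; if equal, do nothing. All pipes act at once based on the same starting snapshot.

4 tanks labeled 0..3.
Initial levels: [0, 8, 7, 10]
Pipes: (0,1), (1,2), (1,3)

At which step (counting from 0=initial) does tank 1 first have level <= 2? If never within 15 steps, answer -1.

Answer: -1

Derivation:
Step 1: flows [1->0,1->2,3->1] -> levels [1 7 8 9]
Step 2: flows [1->0,2->1,3->1] -> levels [2 8 7 8]
Step 3: flows [1->0,1->2,1=3] -> levels [3 6 8 8]
Step 4: flows [1->0,2->1,3->1] -> levels [4 7 7 7]
Step 5: flows [1->0,1=2,1=3] -> levels [5 6 7 7]
Step 6: flows [1->0,2->1,3->1] -> levels [6 7 6 6]
Step 7: flows [1->0,1->2,1->3] -> levels [7 4 7 7]
Step 8: flows [0->1,2->1,3->1] -> levels [6 7 6 6]
  -> period-2 cycle (repeats step 6); tank 1 never drops to <=2
Tank 1 never reaches <=2 within 15 steps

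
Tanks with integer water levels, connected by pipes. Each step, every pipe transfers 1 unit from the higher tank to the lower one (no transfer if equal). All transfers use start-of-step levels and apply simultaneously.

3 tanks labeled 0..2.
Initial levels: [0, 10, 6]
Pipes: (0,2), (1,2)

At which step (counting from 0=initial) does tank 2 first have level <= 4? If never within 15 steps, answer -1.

Step 1: flows [2->0,1->2] -> levels [1 9 6]
Step 2: flows [2->0,1->2] -> levels [2 8 6]
Step 3: flows [2->0,1->2] -> levels [3 7 6]
Step 4: flows [2->0,1->2] -> levels [4 6 6]
Step 5: flows [2->0,1=2] -> levels [5 6 5]
Step 6: flows [0=2,1->2] -> levels [5 5 6]
Step 7: flows [2->0,2->1] -> levels [6 6 4]
Tank 2 first reaches <=4 at step 7

Answer: 7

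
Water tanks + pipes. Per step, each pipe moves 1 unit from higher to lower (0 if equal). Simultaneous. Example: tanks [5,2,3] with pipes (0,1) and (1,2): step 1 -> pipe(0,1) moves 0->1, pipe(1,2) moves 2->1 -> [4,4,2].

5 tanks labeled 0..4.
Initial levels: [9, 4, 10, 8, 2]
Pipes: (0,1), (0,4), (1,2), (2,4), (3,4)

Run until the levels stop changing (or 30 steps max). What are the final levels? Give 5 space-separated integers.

Step 1: flows [0->1,0->4,2->1,2->4,3->4] -> levels [7 6 8 7 5]
Step 2: flows [0->1,0->4,2->1,2->4,3->4] -> levels [5 8 6 6 8]
Step 3: flows [1->0,4->0,1->2,4->2,4->3] -> levels [7 6 8 7 5]
  -> period-2 cycle: step 3 state = step 1 state; never stabilizes
  -> state at step 30: (30-1) mod 2 = 1, same as step 2 -> [5 8 6 6 8]

Answer: 5 8 6 6 8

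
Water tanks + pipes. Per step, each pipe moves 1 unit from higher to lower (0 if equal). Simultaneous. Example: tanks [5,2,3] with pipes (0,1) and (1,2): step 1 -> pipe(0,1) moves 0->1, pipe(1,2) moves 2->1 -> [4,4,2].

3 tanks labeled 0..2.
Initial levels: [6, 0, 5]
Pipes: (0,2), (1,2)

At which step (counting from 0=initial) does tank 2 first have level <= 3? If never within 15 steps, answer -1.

Answer: 4

Derivation:
Step 1: flows [0->2,2->1] -> levels [5 1 5]
Step 2: flows [0=2,2->1] -> levels [5 2 4]
Step 3: flows [0->2,2->1] -> levels [4 3 4]
Step 4: flows [0=2,2->1] -> levels [4 4 3]
Tank 2 first reaches <=3 at step 4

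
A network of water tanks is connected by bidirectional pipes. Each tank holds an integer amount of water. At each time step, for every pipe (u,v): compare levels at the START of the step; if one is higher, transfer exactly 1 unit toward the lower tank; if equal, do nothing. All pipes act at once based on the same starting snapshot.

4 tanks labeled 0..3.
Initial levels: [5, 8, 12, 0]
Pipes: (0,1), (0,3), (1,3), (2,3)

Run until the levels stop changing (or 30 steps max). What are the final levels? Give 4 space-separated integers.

Step 1: flows [1->0,0->3,1->3,2->3] -> levels [5 6 11 3]
Step 2: flows [1->0,0->3,1->3,2->3] -> levels [5 4 10 6]
Step 3: flows [0->1,3->0,3->1,2->3] -> levels [5 6 9 5]
Step 4: flows [1->0,0=3,1->3,2->3] -> levels [6 4 8 7]
Step 5: flows [0->1,3->0,3->1,2->3] -> levels [6 6 7 6]
Step 6: flows [0=1,0=3,1=3,2->3] -> levels [6 6 6 7]
Step 7: flows [0=1,3->0,3->1,3->2] -> levels [7 7 7 4]
Step 8: flows [0=1,0->3,1->3,2->3] -> levels [6 6 6 7]
  -> period-2 cycle: step 8 state = step 6 state; never stabilizes
  -> state at step 30: (30-6) mod 2 = 0, same as step 6 -> [6 6 6 7]

Answer: 6 6 6 7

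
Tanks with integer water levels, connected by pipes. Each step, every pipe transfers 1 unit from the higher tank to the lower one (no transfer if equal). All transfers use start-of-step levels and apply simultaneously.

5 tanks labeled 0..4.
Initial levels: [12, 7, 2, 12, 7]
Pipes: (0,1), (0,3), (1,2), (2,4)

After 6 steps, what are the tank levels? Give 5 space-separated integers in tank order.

Answer: 9 8 8 9 6

Derivation:
Step 1: flows [0->1,0=3,1->2,4->2] -> levels [11 7 4 12 6]
Step 2: flows [0->1,3->0,1->2,4->2] -> levels [11 7 6 11 5]
Step 3: flows [0->1,0=3,1->2,2->4] -> levels [10 7 6 11 6]
Step 4: flows [0->1,3->0,1->2,2=4] -> levels [10 7 7 10 6]
Step 5: flows [0->1,0=3,1=2,2->4] -> levels [9 8 6 10 7]
Step 6: flows [0->1,3->0,1->2,4->2] -> levels [9 8 8 9 6]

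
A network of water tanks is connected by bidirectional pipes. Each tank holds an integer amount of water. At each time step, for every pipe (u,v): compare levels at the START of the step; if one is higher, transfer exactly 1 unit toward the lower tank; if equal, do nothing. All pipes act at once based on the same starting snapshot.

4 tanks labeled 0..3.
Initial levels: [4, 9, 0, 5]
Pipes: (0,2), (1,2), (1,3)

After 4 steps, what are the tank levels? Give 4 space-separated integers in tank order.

Answer: 4 5 4 5

Derivation:
Step 1: flows [0->2,1->2,1->3] -> levels [3 7 2 6]
Step 2: flows [0->2,1->2,1->3] -> levels [2 5 4 7]
Step 3: flows [2->0,1->2,3->1] -> levels [3 5 4 6]
Step 4: flows [2->0,1->2,3->1] -> levels [4 5 4 5]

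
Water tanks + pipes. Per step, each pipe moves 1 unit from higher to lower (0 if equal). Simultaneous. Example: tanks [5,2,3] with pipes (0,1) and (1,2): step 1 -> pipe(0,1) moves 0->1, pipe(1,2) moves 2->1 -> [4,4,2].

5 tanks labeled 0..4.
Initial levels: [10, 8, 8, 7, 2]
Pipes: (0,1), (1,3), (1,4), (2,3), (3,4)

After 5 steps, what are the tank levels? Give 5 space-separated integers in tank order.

Step 1: flows [0->1,1->3,1->4,2->3,3->4] -> levels [9 7 7 8 4]
Step 2: flows [0->1,3->1,1->4,3->2,3->4] -> levels [8 8 8 5 6]
Step 3: flows [0=1,1->3,1->4,2->3,4->3] -> levels [8 6 7 8 6]
Step 4: flows [0->1,3->1,1=4,3->2,3->4] -> levels [7 8 8 5 7]
Step 5: flows [1->0,1->3,1->4,2->3,4->3] -> levels [8 5 7 8 7]

Answer: 8 5 7 8 7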